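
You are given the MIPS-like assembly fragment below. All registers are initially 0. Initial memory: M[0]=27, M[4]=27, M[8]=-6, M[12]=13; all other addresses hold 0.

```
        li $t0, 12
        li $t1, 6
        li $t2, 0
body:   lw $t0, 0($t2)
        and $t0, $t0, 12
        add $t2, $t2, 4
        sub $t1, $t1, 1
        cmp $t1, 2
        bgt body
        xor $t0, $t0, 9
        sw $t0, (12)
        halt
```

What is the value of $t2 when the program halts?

16

$t0=12
$t1=6
$t2=0
$t0=M[0]=27
$t0=27&12=8
$t2=0+4=4
$t1=6-1=5
cmp $t1, 2  (cmp 5,2)
bgt body: taken
$t0=M[4]=27
$t0=27&12=8
$t2=4+4=8
$t1=5-1=4
cmp $t1, 2  (cmp 4,2)
bgt body: taken
$t0=M[8]=-6
$t0=(-6)&12=8
$t2=8+4=12
$t1=4-1=3
cmp $t1, 2  (cmp 3,2)
bgt body: taken
$t0=M[12]=13
$t0=13&12=12
$t2=12+4=16
$t1=3-1=2
cmp $t1, 2  (cmp 2,2)
bgt body: not taken
$t0=12^9=5
sw $t0, (12) → M[12]=5
halt.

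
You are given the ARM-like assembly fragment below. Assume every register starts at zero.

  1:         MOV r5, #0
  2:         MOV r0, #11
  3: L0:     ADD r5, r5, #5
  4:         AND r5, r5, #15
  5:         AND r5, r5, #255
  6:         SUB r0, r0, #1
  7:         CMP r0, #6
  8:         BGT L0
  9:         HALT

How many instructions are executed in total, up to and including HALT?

MOV r5, #0 → r5=0
MOV r0, #11 → r0=11
ADD r5, r5, #5 → r5=0+5=5
AND r5, r5, #15 → r5=5&15=5
AND r5, r5, #255 → r5=5&255=5
SUB r0, r0, #1 → r0=11-1=10
CMP r0, #6  (cmp 10,6)
BGT L0: taken
ADD r5, r5, #5 → r5=5+5=10
AND r5, r5, #15 → r5=10&15=10
AND r5, r5, #255 → r5=10&255=10
SUB r0, r0, #1 → r0=10-1=9
CMP r0, #6  (cmp 9,6)
BGT L0: taken
ADD r5, r5, #5 → r5=10+5=15
AND r5, r5, #15 → r5=15&15=15
AND r5, r5, #255 → r5=15&255=15
SUB r0, r0, #1 → r0=9-1=8
CMP r0, #6  (cmp 8,6)
BGT L0: taken
ADD r5, r5, #5 → r5=15+5=20
AND r5, r5, #15 → r5=20&15=4
AND r5, r5, #255 → r5=4&255=4
SUB r0, r0, #1 → r0=8-1=7
CMP r0, #6  (cmp 7,6)
BGT L0: taken
ADD r5, r5, #5 → r5=4+5=9
AND r5, r5, #15 → r5=9&15=9
AND r5, r5, #255 → r5=9&255=9
SUB r0, r0, #1 → r0=7-1=6
CMP r0, #6  (cmp 6,6)
BGT L0: not taken
halt.
Total executed instructions: 33.

33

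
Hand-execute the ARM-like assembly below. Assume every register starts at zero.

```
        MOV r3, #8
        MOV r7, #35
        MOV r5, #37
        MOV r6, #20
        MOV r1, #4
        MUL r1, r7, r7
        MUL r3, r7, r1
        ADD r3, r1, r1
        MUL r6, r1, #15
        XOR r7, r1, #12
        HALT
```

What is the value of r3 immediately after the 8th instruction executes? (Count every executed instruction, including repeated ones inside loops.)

2450

r3=8
r7=35
r5=37
r6=20
r1=4
r1=35*35=1225
r3=35*1225=42875
r3=1225+1225=2450
After step 8: r3 = 2450.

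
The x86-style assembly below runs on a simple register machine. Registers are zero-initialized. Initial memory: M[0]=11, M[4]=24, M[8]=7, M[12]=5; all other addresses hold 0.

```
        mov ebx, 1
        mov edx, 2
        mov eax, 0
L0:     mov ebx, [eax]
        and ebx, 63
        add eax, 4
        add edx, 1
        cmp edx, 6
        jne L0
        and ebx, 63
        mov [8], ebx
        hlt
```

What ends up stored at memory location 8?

after mov ebx, 1: ebx=1
after mov edx, 2: edx=2
after mov eax, 0: eax=0
after mov ebx, [eax]: ebx=M[0]=11
after and ebx, 63: ebx=11&63=11
after add eax, 4: eax=0+4=4
after add edx, 1: edx=2+1=3
cmp edx, 6  (cmp 3,6)
jne L0: taken
after mov ebx, [eax]: ebx=M[4]=24
after and ebx, 63: ebx=24&63=24
after add eax, 4: eax=4+4=8
after add edx, 1: edx=3+1=4
cmp edx, 6  (cmp 4,6)
jne L0: taken
after mov ebx, [eax]: ebx=M[8]=7
after and ebx, 63: ebx=7&63=7
after add eax, 4: eax=8+4=12
after add edx, 1: edx=4+1=5
cmp edx, 6  (cmp 5,6)
jne L0: taken
after mov ebx, [eax]: ebx=M[12]=5
after and ebx, 63: ebx=5&63=5
after add eax, 4: eax=12+4=16
after add edx, 1: edx=5+1=6
cmp edx, 6  (cmp 6,6)
jne L0: not taken
after and ebx, 63: ebx=5&63=5
mov [8], ebx → M[8]=5
halt.

5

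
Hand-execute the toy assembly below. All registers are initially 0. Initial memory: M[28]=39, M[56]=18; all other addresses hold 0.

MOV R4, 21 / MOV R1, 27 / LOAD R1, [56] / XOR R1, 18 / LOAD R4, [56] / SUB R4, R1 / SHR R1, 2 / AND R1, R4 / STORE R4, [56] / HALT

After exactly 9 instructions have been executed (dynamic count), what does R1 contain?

MOV R4, 21 → R4=21
MOV R1, 27 → R1=27
LOAD R1, [56] → R1=M[56]=18
XOR R1, 18 → R1=18^18=0
LOAD R4, [56] → R4=M[56]=18
SUB R4, R1 → R4=18-0=18
SHR R1, 2 → R1=0>>2=0
AND R1, R4 → R1=0&18=0
STORE R4, [56] → M[56]=18
After step 9: R1 = 0.

0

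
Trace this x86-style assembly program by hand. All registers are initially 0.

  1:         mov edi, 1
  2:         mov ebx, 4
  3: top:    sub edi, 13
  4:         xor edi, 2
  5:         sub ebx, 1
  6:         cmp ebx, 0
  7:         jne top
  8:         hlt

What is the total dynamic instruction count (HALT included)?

edi=1
ebx=4
edi=1-13=-12
edi=(-12)^2=-10
ebx=4-1=3
cmp ebx, 0  (cmp 3,0)
jne top: taken
edi=(-10)-13=-23
edi=(-23)^2=-21
ebx=3-1=2
cmp ebx, 0  (cmp 2,0)
jne top: taken
edi=(-21)-13=-34
edi=(-34)^2=-36
ebx=2-1=1
cmp ebx, 0  (cmp 1,0)
jne top: taken
edi=(-36)-13=-49
edi=(-49)^2=-51
ebx=1-1=0
cmp ebx, 0  (cmp 0,0)
jne top: not taken
halt.
Total executed instructions: 23.

23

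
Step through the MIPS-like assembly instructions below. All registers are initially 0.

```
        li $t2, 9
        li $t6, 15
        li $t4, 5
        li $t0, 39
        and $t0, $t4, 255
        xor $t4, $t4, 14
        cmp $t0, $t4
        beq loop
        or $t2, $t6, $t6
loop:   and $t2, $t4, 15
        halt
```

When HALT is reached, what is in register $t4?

11

$t2=9
$t6=15
$t4=5
$t0=39
$t0=5&255=5
$t4=5^14=11
cmp $t0, $t4  (cmp 5,11)
beq loop: not taken
$t2=15|15=15
$t2=11&15=11
halt.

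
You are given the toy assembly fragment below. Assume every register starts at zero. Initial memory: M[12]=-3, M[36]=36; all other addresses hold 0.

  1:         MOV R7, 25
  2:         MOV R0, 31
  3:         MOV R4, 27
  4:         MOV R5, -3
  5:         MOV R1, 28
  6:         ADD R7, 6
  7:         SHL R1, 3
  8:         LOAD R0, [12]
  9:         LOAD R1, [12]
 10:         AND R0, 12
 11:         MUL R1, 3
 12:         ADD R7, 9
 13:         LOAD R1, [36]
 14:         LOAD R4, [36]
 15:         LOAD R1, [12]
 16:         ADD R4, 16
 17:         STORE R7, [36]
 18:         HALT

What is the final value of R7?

after MOV R7, 25: R7=25
after MOV R0, 31: R0=31
after MOV R4, 27: R4=27
after MOV R5, -3: R5=-3
after MOV R1, 28: R1=28
after ADD R7, 6: R7=25+6=31
after SHL R1, 3: R1=28<<3=224
after LOAD R0, [12]: R0=M[12]=-3
after LOAD R1, [12]: R1=M[12]=-3
after AND R0, 12: R0=(-3)&12=12
after MUL R1, 3: R1=(-3)*3=-9
after ADD R7, 9: R7=31+9=40
after LOAD R1, [36]: R1=M[36]=36
after LOAD R4, [36]: R4=M[36]=36
after LOAD R1, [12]: R1=M[12]=-3
after ADD R4, 16: R4=36+16=52
STORE R7, [36] → M[36]=40
halt.

40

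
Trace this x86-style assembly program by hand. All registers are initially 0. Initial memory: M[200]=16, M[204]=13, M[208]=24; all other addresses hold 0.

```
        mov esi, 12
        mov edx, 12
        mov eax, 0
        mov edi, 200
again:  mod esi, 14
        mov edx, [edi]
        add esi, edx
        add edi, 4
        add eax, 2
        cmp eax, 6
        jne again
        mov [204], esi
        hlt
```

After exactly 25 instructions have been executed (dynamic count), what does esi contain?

37

after mov esi, 12: esi=12
after mov edx, 12: edx=12
after mov eax, 0: eax=0
after mov edi, 200: edi=200
after mod esi, 14: esi=12%14=12
after mov edx, [edi]: edx=M[200]=16
after add esi, edx: esi=12+16=28
after add edi, 4: edi=200+4=204
after add eax, 2: eax=0+2=2
cmp eax, 6  (cmp 2,6)
jne again: taken
after mod esi, 14: esi=28%14=0
after mov edx, [edi]: edx=M[204]=13
after add esi, edx: esi=0+13=13
after add edi, 4: edi=204+4=208
after add eax, 2: eax=2+2=4
cmp eax, 6  (cmp 4,6)
jne again: taken
after mod esi, 14: esi=13%14=13
after mov edx, [edi]: edx=M[208]=24
after add esi, edx: esi=13+24=37
after add edi, 4: edi=208+4=212
after add eax, 2: eax=4+2=6
cmp eax, 6  (cmp 6,6)
jne again: not taken
After step 25: esi = 37.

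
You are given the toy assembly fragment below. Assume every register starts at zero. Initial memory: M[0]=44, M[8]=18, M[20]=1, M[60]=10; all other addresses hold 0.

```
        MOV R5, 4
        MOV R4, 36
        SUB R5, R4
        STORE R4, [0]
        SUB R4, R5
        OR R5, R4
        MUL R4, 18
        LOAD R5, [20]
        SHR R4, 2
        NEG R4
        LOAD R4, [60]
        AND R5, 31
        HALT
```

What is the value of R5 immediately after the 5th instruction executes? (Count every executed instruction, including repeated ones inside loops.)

after MOV R5, 4: R5=4
after MOV R4, 36: R4=36
after SUB R5, R4: R5=4-36=-32
STORE R4, [0] → M[0]=36
after SUB R4, R5: R4=36-(-32)=68
After step 5: R5 = -32.

-32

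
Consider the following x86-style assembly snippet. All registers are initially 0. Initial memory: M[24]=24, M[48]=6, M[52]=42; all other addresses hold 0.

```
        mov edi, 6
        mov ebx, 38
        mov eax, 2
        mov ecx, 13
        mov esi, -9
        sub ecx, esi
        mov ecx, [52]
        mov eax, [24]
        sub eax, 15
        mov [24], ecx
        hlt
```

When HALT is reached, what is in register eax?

9

after mov edi, 6: edi=6
after mov ebx, 38: ebx=38
after mov eax, 2: eax=2
after mov ecx, 13: ecx=13
after mov esi, -9: esi=-9
after sub ecx, esi: ecx=13-(-9)=22
after mov ecx, [52]: ecx=M[52]=42
after mov eax, [24]: eax=M[24]=24
after sub eax, 15: eax=24-15=9
mov [24], ecx → M[24]=42
halt.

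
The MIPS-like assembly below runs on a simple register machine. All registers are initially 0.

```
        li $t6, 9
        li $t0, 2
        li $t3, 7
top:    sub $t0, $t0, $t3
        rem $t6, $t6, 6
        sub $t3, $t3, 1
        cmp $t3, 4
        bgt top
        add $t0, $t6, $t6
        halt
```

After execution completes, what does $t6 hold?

li $t6, 9 → $t6=9
li $t0, 2 → $t0=2
li $t3, 7 → $t3=7
sub $t0, $t0, $t3 → $t0=2-7=-5
rem $t6, $t6, 6 → $t6=9%6=3
sub $t3, $t3, 1 → $t3=7-1=6
cmp $t3, 4  (cmp 6,4)
bgt top: taken
sub $t0, $t0, $t3 → $t0=(-5)-6=-11
rem $t6, $t6, 6 → $t6=3%6=3
sub $t3, $t3, 1 → $t3=6-1=5
cmp $t3, 4  (cmp 5,4)
bgt top: taken
sub $t0, $t0, $t3 → $t0=(-11)-5=-16
rem $t6, $t6, 6 → $t6=3%6=3
sub $t3, $t3, 1 → $t3=5-1=4
cmp $t3, 4  (cmp 4,4)
bgt top: not taken
add $t0, $t6, $t6 → $t0=3+3=6
halt.

3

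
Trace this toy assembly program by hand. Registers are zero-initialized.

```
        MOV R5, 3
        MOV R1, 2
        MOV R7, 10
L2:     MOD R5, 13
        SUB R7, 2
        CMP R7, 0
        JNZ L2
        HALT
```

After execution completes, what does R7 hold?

0

MOV R5, 3 → R5=3
MOV R1, 2 → R1=2
MOV R7, 10 → R7=10
MOD R5, 13 → R5=3%13=3
SUB R7, 2 → R7=10-2=8
CMP R7, 0  (cmp 8,0)
JNZ L2: taken
MOD R5, 13 → R5=3%13=3
SUB R7, 2 → R7=8-2=6
CMP R7, 0  (cmp 6,0)
JNZ L2: taken
MOD R5, 13 → R5=3%13=3
SUB R7, 2 → R7=6-2=4
CMP R7, 0  (cmp 4,0)
JNZ L2: taken
MOD R5, 13 → R5=3%13=3
SUB R7, 2 → R7=4-2=2
CMP R7, 0  (cmp 2,0)
JNZ L2: taken
MOD R5, 13 → R5=3%13=3
SUB R7, 2 → R7=2-2=0
CMP R7, 0  (cmp 0,0)
JNZ L2: not taken
halt.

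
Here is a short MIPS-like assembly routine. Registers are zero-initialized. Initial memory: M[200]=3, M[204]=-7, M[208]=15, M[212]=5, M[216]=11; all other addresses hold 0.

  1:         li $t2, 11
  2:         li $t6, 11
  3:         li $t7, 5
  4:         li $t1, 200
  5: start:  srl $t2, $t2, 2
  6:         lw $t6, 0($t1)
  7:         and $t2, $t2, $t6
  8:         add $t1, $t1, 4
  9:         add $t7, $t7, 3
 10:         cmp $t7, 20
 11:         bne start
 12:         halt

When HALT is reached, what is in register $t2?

0

$t2=11
$t6=11
$t7=5
$t1=200
$t2=11>>2=2
$t6=M[200]=3
$t2=2&3=2
$t1=200+4=204
$t7=5+3=8
cmp $t7, 20  (cmp 8,20)
bne start: taken
$t2=2>>2=0
$t6=M[204]=-7
$t2=0&(-7)=0
$t1=204+4=208
$t7=8+3=11
cmp $t7, 20  (cmp 11,20)
bne start: taken
$t2=0>>2=0
$t6=M[208]=15
$t2=0&15=0
$t1=208+4=212
$t7=11+3=14
cmp $t7, 20  (cmp 14,20)
bne start: taken
$t2=0>>2=0
$t6=M[212]=5
$t2=0&5=0
$t1=212+4=216
$t7=14+3=17
cmp $t7, 20  (cmp 17,20)
bne start: taken
$t2=0>>2=0
$t6=M[216]=11
$t2=0&11=0
$t1=216+4=220
$t7=17+3=20
cmp $t7, 20  (cmp 20,20)
bne start: not taken
halt.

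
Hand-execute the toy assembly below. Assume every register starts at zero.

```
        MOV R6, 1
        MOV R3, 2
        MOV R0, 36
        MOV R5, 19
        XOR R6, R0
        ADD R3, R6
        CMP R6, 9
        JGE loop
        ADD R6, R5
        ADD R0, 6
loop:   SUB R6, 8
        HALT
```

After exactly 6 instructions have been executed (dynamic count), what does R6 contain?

MOV R6, 1 → R6=1
MOV R3, 2 → R3=2
MOV R0, 36 → R0=36
MOV R5, 19 → R5=19
XOR R6, R0 → R6=1^36=37
ADD R3, R6 → R3=2+37=39
After step 6: R6 = 37.

37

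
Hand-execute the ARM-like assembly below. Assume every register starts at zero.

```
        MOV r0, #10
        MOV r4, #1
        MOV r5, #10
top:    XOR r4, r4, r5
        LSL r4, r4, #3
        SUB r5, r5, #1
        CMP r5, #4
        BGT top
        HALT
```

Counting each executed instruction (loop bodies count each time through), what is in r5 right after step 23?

r0=10
r4=1
r5=10
r4=1^10=11
r4=11<<3=88
r5=10-1=9
CMP r5, #4  (cmp 9,4)
BGT top: taken
r4=88^9=81
r4=81<<3=648
r5=9-1=8
CMP r5, #4  (cmp 8,4)
BGT top: taken
r4=648^8=640
r4=640<<3=5120
r5=8-1=7
CMP r5, #4  (cmp 7,4)
BGT top: taken
r4=5120^7=5127
r4=5127<<3=41016
r5=7-1=6
CMP r5, #4  (cmp 6,4)
BGT top: taken
After step 23: r5 = 6.

6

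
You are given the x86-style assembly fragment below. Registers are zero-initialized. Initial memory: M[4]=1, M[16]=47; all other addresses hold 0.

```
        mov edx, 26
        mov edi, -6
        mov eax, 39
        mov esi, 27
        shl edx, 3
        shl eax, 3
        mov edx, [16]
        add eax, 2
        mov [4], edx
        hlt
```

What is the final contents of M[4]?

mov edx, 26 → edx=26
mov edi, -6 → edi=-6
mov eax, 39 → eax=39
mov esi, 27 → esi=27
shl edx, 3 → edx=26<<3=208
shl eax, 3 → eax=39<<3=312
mov edx, [16] → edx=M[16]=47
add eax, 2 → eax=312+2=314
mov [4], edx → M[4]=47
halt.

47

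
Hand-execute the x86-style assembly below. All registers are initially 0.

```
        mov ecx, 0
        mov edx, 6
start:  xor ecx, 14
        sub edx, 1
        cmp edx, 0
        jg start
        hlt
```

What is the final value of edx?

0

after mov ecx, 0: ecx=0
after mov edx, 6: edx=6
after xor ecx, 14: ecx=0^14=14
after sub edx, 1: edx=6-1=5
cmp edx, 0  (cmp 5,0)
jg start: taken
after xor ecx, 14: ecx=14^14=0
after sub edx, 1: edx=5-1=4
cmp edx, 0  (cmp 4,0)
jg start: taken
after xor ecx, 14: ecx=0^14=14
after sub edx, 1: edx=4-1=3
cmp edx, 0  (cmp 3,0)
jg start: taken
after xor ecx, 14: ecx=14^14=0
after sub edx, 1: edx=3-1=2
cmp edx, 0  (cmp 2,0)
jg start: taken
after xor ecx, 14: ecx=0^14=14
after sub edx, 1: edx=2-1=1
cmp edx, 0  (cmp 1,0)
jg start: taken
after xor ecx, 14: ecx=14^14=0
after sub edx, 1: edx=1-1=0
cmp edx, 0  (cmp 0,0)
jg start: not taken
halt.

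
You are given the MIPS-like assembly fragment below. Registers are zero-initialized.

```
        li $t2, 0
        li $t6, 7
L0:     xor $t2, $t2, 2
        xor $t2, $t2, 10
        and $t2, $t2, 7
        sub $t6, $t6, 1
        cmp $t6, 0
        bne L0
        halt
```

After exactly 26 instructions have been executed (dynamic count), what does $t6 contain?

after li $t2, 0: $t2=0
after li $t6, 7: $t6=7
after xor $t2, $t2, 2: $t2=0^2=2
after xor $t2, $t2, 10: $t2=2^10=8
after and $t2, $t2, 7: $t2=8&7=0
after sub $t6, $t6, 1: $t6=7-1=6
cmp $t6, 0  (cmp 6,0)
bne L0: taken
after xor $t2, $t2, 2: $t2=0^2=2
after xor $t2, $t2, 10: $t2=2^10=8
after and $t2, $t2, 7: $t2=8&7=0
after sub $t6, $t6, 1: $t6=6-1=5
cmp $t6, 0  (cmp 5,0)
bne L0: taken
after xor $t2, $t2, 2: $t2=0^2=2
after xor $t2, $t2, 10: $t2=2^10=8
after and $t2, $t2, 7: $t2=8&7=0
after sub $t6, $t6, 1: $t6=5-1=4
cmp $t6, 0  (cmp 4,0)
bne L0: taken
after xor $t2, $t2, 2: $t2=0^2=2
after xor $t2, $t2, 10: $t2=2^10=8
after and $t2, $t2, 7: $t2=8&7=0
after sub $t6, $t6, 1: $t6=4-1=3
cmp $t6, 0  (cmp 3,0)
bne L0: taken
After step 26: $t6 = 3.

3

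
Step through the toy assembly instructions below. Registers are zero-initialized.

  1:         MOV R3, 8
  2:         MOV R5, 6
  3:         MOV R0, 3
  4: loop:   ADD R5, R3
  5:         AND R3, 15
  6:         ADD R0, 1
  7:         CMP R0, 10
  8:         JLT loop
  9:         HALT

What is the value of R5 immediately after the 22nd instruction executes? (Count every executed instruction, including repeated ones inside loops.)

38

R3=8
R5=6
R0=3
R5=6+8=14
R3=8&15=8
R0=3+1=4
CMP R0, 10  (cmp 4,10)
JLT loop: taken
R5=14+8=22
R3=8&15=8
R0=4+1=5
CMP R0, 10  (cmp 5,10)
JLT loop: taken
R5=22+8=30
R3=8&15=8
R0=5+1=6
CMP R0, 10  (cmp 6,10)
JLT loop: taken
R5=30+8=38
R3=8&15=8
R0=6+1=7
CMP R0, 10  (cmp 7,10)
After step 22: R5 = 38.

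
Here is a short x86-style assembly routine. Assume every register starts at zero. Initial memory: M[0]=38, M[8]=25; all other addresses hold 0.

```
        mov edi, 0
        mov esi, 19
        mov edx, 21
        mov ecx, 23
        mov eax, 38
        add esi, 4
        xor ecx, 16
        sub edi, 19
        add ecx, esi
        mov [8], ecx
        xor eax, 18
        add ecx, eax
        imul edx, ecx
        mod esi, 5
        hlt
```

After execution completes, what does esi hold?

after mov edi, 0: edi=0
after mov esi, 19: esi=19
after mov edx, 21: edx=21
after mov ecx, 23: ecx=23
after mov eax, 38: eax=38
after add esi, 4: esi=19+4=23
after xor ecx, 16: ecx=23^16=7
after sub edi, 19: edi=0-19=-19
after add ecx, esi: ecx=7+23=30
mov [8], ecx → M[8]=30
after xor eax, 18: eax=38^18=52
after add ecx, eax: ecx=30+52=82
after imul edx, ecx: edx=21*82=1722
after mod esi, 5: esi=23%5=3
halt.

3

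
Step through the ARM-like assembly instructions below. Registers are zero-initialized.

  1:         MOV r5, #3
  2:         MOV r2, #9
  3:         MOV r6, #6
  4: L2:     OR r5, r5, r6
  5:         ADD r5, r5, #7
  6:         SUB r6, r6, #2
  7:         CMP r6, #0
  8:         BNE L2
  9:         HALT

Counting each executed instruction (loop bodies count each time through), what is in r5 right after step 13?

MOV r5, #3 → r5=3
MOV r2, #9 → r2=9
MOV r6, #6 → r6=6
OR r5, r5, r6 → r5=3|6=7
ADD r5, r5, #7 → r5=7+7=14
SUB r6, r6, #2 → r6=6-2=4
CMP r6, #0  (cmp 4,0)
BNE L2: taken
OR r5, r5, r6 → r5=14|4=14
ADD r5, r5, #7 → r5=14+7=21
SUB r6, r6, #2 → r6=4-2=2
CMP r6, #0  (cmp 2,0)
BNE L2: taken
After step 13: r5 = 21.

21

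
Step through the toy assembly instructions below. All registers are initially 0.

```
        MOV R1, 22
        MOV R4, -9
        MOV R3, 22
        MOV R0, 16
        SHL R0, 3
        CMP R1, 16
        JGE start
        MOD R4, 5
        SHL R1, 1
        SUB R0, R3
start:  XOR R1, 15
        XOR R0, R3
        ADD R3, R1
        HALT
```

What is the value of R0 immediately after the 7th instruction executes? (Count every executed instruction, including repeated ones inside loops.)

after MOV R1, 22: R1=22
after MOV R4, -9: R4=-9
after MOV R3, 22: R3=22
after MOV R0, 16: R0=16
after SHL R0, 3: R0=16<<3=128
CMP R1, 16  (cmp 22,16)
JGE start: taken
After step 7: R0 = 128.

128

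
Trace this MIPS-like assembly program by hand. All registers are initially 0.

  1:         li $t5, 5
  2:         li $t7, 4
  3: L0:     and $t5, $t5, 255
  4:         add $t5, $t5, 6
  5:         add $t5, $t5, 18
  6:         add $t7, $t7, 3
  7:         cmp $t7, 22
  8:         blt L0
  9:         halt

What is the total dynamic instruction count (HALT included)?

$t5=5
$t7=4
$t5=5&255=5
$t5=5+6=11
$t5=11+18=29
$t7=4+3=7
cmp $t7, 22  (cmp 7,22)
blt L0: taken
$t5=29&255=29
$t5=29+6=35
$t5=35+18=53
$t7=7+3=10
cmp $t7, 22  (cmp 10,22)
blt L0: taken
$t5=53&255=53
$t5=53+6=59
$t5=59+18=77
$t7=10+3=13
cmp $t7, 22  (cmp 13,22)
blt L0: taken
$t5=77&255=77
$t5=77+6=83
$t5=83+18=101
$t7=13+3=16
cmp $t7, 22  (cmp 16,22)
blt L0: taken
$t5=101&255=101
$t5=101+6=107
$t5=107+18=125
$t7=16+3=19
cmp $t7, 22  (cmp 19,22)
blt L0: taken
$t5=125&255=125
$t5=125+6=131
$t5=131+18=149
$t7=19+3=22
cmp $t7, 22  (cmp 22,22)
blt L0: not taken
halt.
Total executed instructions: 39.

39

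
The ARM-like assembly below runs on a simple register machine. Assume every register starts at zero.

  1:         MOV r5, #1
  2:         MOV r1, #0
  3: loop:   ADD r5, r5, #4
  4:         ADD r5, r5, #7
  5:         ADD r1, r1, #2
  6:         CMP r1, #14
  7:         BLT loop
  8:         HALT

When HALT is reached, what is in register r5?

after MOV r5, #1: r5=1
after MOV r1, #0: r1=0
after ADD r5, r5, #4: r5=1+4=5
after ADD r5, r5, #7: r5=5+7=12
after ADD r1, r1, #2: r1=0+2=2
CMP r1, #14  (cmp 2,14)
BLT loop: taken
after ADD r5, r5, #4: r5=12+4=16
after ADD r5, r5, #7: r5=16+7=23
after ADD r1, r1, #2: r1=2+2=4
CMP r1, #14  (cmp 4,14)
BLT loop: taken
after ADD r5, r5, #4: r5=23+4=27
after ADD r5, r5, #7: r5=27+7=34
after ADD r1, r1, #2: r1=4+2=6
CMP r1, #14  (cmp 6,14)
BLT loop: taken
after ADD r5, r5, #4: r5=34+4=38
after ADD r5, r5, #7: r5=38+7=45
after ADD r1, r1, #2: r1=6+2=8
CMP r1, #14  (cmp 8,14)
BLT loop: taken
after ADD r5, r5, #4: r5=45+4=49
after ADD r5, r5, #7: r5=49+7=56
after ADD r1, r1, #2: r1=8+2=10
CMP r1, #14  (cmp 10,14)
BLT loop: taken
after ADD r5, r5, #4: r5=56+4=60
after ADD r5, r5, #7: r5=60+7=67
after ADD r1, r1, #2: r1=10+2=12
CMP r1, #14  (cmp 12,14)
BLT loop: taken
after ADD r5, r5, #4: r5=67+4=71
after ADD r5, r5, #7: r5=71+7=78
after ADD r1, r1, #2: r1=12+2=14
CMP r1, #14  (cmp 14,14)
BLT loop: not taken
halt.

78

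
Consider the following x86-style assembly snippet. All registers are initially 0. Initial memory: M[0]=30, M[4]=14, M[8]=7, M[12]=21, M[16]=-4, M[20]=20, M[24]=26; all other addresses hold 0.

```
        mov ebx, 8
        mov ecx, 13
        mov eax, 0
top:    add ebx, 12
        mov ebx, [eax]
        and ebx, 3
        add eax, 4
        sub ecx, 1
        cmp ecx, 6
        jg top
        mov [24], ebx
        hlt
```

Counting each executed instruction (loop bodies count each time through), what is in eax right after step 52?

28

after mov ebx, 8: ebx=8
after mov ecx, 13: ecx=13
after mov eax, 0: eax=0
after add ebx, 12: ebx=8+12=20
after mov ebx, [eax]: ebx=M[0]=30
after and ebx, 3: ebx=30&3=2
after add eax, 4: eax=0+4=4
after sub ecx, 1: ecx=13-1=12
cmp ecx, 6  (cmp 12,6)
jg top: taken
after add ebx, 12: ebx=2+12=14
after mov ebx, [eax]: ebx=M[4]=14
after and ebx, 3: ebx=14&3=2
after add eax, 4: eax=4+4=8
after sub ecx, 1: ecx=12-1=11
cmp ecx, 6  (cmp 11,6)
jg top: taken
after add ebx, 12: ebx=2+12=14
after mov ebx, [eax]: ebx=M[8]=7
after and ebx, 3: ebx=7&3=3
after add eax, 4: eax=8+4=12
after sub ecx, 1: ecx=11-1=10
cmp ecx, 6  (cmp 10,6)
jg top: taken
after add ebx, 12: ebx=3+12=15
after mov ebx, [eax]: ebx=M[12]=21
after and ebx, 3: ebx=21&3=1
after add eax, 4: eax=12+4=16
after sub ecx, 1: ecx=10-1=9
cmp ecx, 6  (cmp 9,6)
jg top: taken
after add ebx, 12: ebx=1+12=13
after mov ebx, [eax]: ebx=M[16]=-4
after and ebx, 3: ebx=(-4)&3=0
after add eax, 4: eax=16+4=20
after sub ecx, 1: ecx=9-1=8
cmp ecx, 6  (cmp 8,6)
jg top: taken
after add ebx, 12: ebx=0+12=12
after mov ebx, [eax]: ebx=M[20]=20
after and ebx, 3: ebx=20&3=0
after add eax, 4: eax=20+4=24
after sub ecx, 1: ecx=8-1=7
cmp ecx, 6  (cmp 7,6)
jg top: taken
after add ebx, 12: ebx=0+12=12
after mov ebx, [eax]: ebx=M[24]=26
after and ebx, 3: ebx=26&3=2
after add eax, 4: eax=24+4=28
after sub ecx, 1: ecx=7-1=6
cmp ecx, 6  (cmp 6,6)
jg top: not taken
After step 52: eax = 28.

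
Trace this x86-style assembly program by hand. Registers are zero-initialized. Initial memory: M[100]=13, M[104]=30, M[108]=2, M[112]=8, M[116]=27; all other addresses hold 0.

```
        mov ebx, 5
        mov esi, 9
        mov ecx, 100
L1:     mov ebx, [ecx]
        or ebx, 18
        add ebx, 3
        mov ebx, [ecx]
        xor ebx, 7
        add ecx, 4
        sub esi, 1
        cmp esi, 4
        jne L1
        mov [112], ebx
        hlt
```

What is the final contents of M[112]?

mov ebx, 5 → ebx=5
mov esi, 9 → esi=9
mov ecx, 100 → ecx=100
mov ebx, [ecx] → ebx=M[100]=13
or ebx, 18 → ebx=13|18=31
add ebx, 3 → ebx=31+3=34
mov ebx, [ecx] → ebx=M[100]=13
xor ebx, 7 → ebx=13^7=10
add ecx, 4 → ecx=100+4=104
sub esi, 1 → esi=9-1=8
cmp esi, 4  (cmp 8,4)
jne L1: taken
mov ebx, [ecx] → ebx=M[104]=30
or ebx, 18 → ebx=30|18=30
add ebx, 3 → ebx=30+3=33
mov ebx, [ecx] → ebx=M[104]=30
xor ebx, 7 → ebx=30^7=25
add ecx, 4 → ecx=104+4=108
sub esi, 1 → esi=8-1=7
cmp esi, 4  (cmp 7,4)
jne L1: taken
mov ebx, [ecx] → ebx=M[108]=2
or ebx, 18 → ebx=2|18=18
add ebx, 3 → ebx=18+3=21
mov ebx, [ecx] → ebx=M[108]=2
xor ebx, 7 → ebx=2^7=5
add ecx, 4 → ecx=108+4=112
sub esi, 1 → esi=7-1=6
cmp esi, 4  (cmp 6,4)
jne L1: taken
mov ebx, [ecx] → ebx=M[112]=8
or ebx, 18 → ebx=8|18=26
add ebx, 3 → ebx=26+3=29
mov ebx, [ecx] → ebx=M[112]=8
xor ebx, 7 → ebx=8^7=15
add ecx, 4 → ecx=112+4=116
sub esi, 1 → esi=6-1=5
cmp esi, 4  (cmp 5,4)
jne L1: taken
mov ebx, [ecx] → ebx=M[116]=27
or ebx, 18 → ebx=27|18=27
add ebx, 3 → ebx=27+3=30
mov ebx, [ecx] → ebx=M[116]=27
xor ebx, 7 → ebx=27^7=28
add ecx, 4 → ecx=116+4=120
sub esi, 1 → esi=5-1=4
cmp esi, 4  (cmp 4,4)
jne L1: not taken
mov [112], ebx → M[112]=28
halt.

28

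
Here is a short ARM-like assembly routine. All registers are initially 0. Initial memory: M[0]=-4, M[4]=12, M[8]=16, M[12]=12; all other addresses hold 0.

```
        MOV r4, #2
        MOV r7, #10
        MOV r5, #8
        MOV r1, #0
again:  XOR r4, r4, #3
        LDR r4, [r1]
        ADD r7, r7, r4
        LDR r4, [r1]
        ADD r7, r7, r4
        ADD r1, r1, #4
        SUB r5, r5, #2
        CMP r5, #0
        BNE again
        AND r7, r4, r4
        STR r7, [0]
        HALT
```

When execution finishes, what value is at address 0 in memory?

MOV r4, #2 → r4=2
MOV r7, #10 → r7=10
MOV r5, #8 → r5=8
MOV r1, #0 → r1=0
XOR r4, r4, #3 → r4=2^3=1
LDR r4, [r1] → r4=M[0]=-4
ADD r7, r7, r4 → r7=10+(-4)=6
LDR r4, [r1] → r4=M[0]=-4
ADD r7, r7, r4 → r7=6+(-4)=2
ADD r1, r1, #4 → r1=0+4=4
SUB r5, r5, #2 → r5=8-2=6
CMP r5, #0  (cmp 6,0)
BNE again: taken
XOR r4, r4, #3 → r4=(-4)^3=-1
LDR r4, [r1] → r4=M[4]=12
ADD r7, r7, r4 → r7=2+12=14
LDR r4, [r1] → r4=M[4]=12
ADD r7, r7, r4 → r7=14+12=26
ADD r1, r1, #4 → r1=4+4=8
SUB r5, r5, #2 → r5=6-2=4
CMP r5, #0  (cmp 4,0)
BNE again: taken
XOR r4, r4, #3 → r4=12^3=15
LDR r4, [r1] → r4=M[8]=16
ADD r7, r7, r4 → r7=26+16=42
LDR r4, [r1] → r4=M[8]=16
ADD r7, r7, r4 → r7=42+16=58
ADD r1, r1, #4 → r1=8+4=12
SUB r5, r5, #2 → r5=4-2=2
CMP r5, #0  (cmp 2,0)
BNE again: taken
XOR r4, r4, #3 → r4=16^3=19
LDR r4, [r1] → r4=M[12]=12
ADD r7, r7, r4 → r7=58+12=70
LDR r4, [r1] → r4=M[12]=12
ADD r7, r7, r4 → r7=70+12=82
ADD r1, r1, #4 → r1=12+4=16
SUB r5, r5, #2 → r5=2-2=0
CMP r5, #0  (cmp 0,0)
BNE again: not taken
AND r7, r4, r4 → r7=12&12=12
STR r7, [0] → M[0]=12
halt.

12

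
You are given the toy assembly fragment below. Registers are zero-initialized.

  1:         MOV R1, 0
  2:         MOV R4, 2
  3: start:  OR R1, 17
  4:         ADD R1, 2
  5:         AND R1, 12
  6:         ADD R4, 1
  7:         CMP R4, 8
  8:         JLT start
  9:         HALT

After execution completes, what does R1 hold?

0

R1=0
R4=2
R1=0|17=17
R1=17+2=19
R1=19&12=0
R4=2+1=3
CMP R4, 8  (cmp 3,8)
JLT start: taken
R1=0|17=17
R1=17+2=19
R1=19&12=0
R4=3+1=4
CMP R4, 8  (cmp 4,8)
JLT start: taken
R1=0|17=17
R1=17+2=19
R1=19&12=0
R4=4+1=5
CMP R4, 8  (cmp 5,8)
JLT start: taken
R1=0|17=17
R1=17+2=19
R1=19&12=0
R4=5+1=6
CMP R4, 8  (cmp 6,8)
JLT start: taken
R1=0|17=17
R1=17+2=19
R1=19&12=0
R4=6+1=7
CMP R4, 8  (cmp 7,8)
JLT start: taken
R1=0|17=17
R1=17+2=19
R1=19&12=0
R4=7+1=8
CMP R4, 8  (cmp 8,8)
JLT start: not taken
halt.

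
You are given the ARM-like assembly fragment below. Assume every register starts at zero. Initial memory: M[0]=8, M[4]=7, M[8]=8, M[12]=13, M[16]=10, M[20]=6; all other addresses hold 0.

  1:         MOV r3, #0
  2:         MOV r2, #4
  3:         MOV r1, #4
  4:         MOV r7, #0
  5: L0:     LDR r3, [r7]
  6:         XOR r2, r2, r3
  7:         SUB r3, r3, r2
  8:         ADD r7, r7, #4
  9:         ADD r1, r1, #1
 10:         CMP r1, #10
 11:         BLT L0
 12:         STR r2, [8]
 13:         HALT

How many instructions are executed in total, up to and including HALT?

r3=0
r2=4
r1=4
r7=0
r3=M[0]=8
r2=4^8=12
r3=8-12=-4
r7=0+4=4
r1=4+1=5
CMP r1, #10  (cmp 5,10)
BLT L0: taken
r3=M[4]=7
r2=12^7=11
r3=7-11=-4
r7=4+4=8
r1=5+1=6
CMP r1, #10  (cmp 6,10)
BLT L0: taken
r3=M[8]=8
r2=11^8=3
r3=8-3=5
r7=8+4=12
r1=6+1=7
CMP r1, #10  (cmp 7,10)
BLT L0: taken
r3=M[12]=13
r2=3^13=14
r3=13-14=-1
r7=12+4=16
r1=7+1=8
CMP r1, #10  (cmp 8,10)
BLT L0: taken
r3=M[16]=10
r2=14^10=4
r3=10-4=6
r7=16+4=20
r1=8+1=9
CMP r1, #10  (cmp 9,10)
BLT L0: taken
r3=M[20]=6
r2=4^6=2
r3=6-2=4
r7=20+4=24
r1=9+1=10
CMP r1, #10  (cmp 10,10)
BLT L0: not taken
STR r2, [8] → M[8]=2
halt.
Total executed instructions: 48.

48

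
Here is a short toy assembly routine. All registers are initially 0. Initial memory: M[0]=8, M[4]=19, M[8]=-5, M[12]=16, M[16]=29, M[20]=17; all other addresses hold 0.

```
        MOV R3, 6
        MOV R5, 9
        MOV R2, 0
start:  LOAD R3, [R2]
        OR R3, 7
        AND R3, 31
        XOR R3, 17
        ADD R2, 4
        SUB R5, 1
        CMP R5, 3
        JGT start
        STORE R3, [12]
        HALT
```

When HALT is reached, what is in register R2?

R3=6
R5=9
R2=0
R3=M[0]=8
R3=8|7=15
R3=15&31=15
R3=15^17=30
R2=0+4=4
R5=9-1=8
CMP R5, 3  (cmp 8,3)
JGT start: taken
R3=M[4]=19
R3=19|7=23
R3=23&31=23
R3=23^17=6
R2=4+4=8
R5=8-1=7
CMP R5, 3  (cmp 7,3)
JGT start: taken
R3=M[8]=-5
R3=(-5)|7=-1
R3=(-1)&31=31
R3=31^17=14
R2=8+4=12
R5=7-1=6
CMP R5, 3  (cmp 6,3)
JGT start: taken
R3=M[12]=16
R3=16|7=23
R3=23&31=23
R3=23^17=6
R2=12+4=16
R5=6-1=5
CMP R5, 3  (cmp 5,3)
JGT start: taken
R3=M[16]=29
R3=29|7=31
R3=31&31=31
R3=31^17=14
R2=16+4=20
R5=5-1=4
CMP R5, 3  (cmp 4,3)
JGT start: taken
R3=M[20]=17
R3=17|7=23
R3=23&31=23
R3=23^17=6
R2=20+4=24
R5=4-1=3
CMP R5, 3  (cmp 3,3)
JGT start: not taken
STORE R3, [12] → M[12]=6
halt.

24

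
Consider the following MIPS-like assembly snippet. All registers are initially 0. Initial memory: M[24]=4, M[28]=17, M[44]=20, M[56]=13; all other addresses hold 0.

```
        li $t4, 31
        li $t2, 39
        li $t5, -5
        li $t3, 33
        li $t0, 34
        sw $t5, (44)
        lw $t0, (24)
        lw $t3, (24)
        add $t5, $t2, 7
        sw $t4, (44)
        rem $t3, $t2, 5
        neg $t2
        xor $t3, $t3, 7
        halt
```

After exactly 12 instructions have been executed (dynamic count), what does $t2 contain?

$t4=31
$t2=39
$t5=-5
$t3=33
$t0=34
sw $t5, (44) → M[44]=-5
$t0=M[24]=4
$t3=M[24]=4
$t5=39+7=46
sw $t4, (44) → M[44]=31
$t3=39%5=4
$t2=-(39)=-39
After step 12: $t2 = -39.

-39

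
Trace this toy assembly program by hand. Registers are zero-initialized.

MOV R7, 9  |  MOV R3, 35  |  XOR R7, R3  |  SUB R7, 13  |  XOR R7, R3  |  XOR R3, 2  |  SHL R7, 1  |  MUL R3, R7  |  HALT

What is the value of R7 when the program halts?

124

R7=9
R3=35
R7=9^35=42
R7=42-13=29
R7=29^35=62
R3=35^2=33
R7=62<<1=124
R3=33*124=4092
halt.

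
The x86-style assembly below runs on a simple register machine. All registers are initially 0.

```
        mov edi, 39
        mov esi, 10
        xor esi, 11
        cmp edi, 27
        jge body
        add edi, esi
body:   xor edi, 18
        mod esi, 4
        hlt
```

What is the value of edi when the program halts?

53

after mov edi, 39: edi=39
after mov esi, 10: esi=10
after xor esi, 11: esi=10^11=1
cmp edi, 27  (cmp 39,27)
jge body: taken
after xor edi, 18: edi=39^18=53
after mod esi, 4: esi=1%4=1
halt.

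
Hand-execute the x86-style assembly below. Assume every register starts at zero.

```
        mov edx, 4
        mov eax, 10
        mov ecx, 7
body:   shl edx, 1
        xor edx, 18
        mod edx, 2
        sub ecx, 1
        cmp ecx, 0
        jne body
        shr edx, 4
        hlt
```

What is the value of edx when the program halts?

after mov edx, 4: edx=4
after mov eax, 10: eax=10
after mov ecx, 7: ecx=7
after shl edx, 1: edx=4<<1=8
after xor edx, 18: edx=8^18=26
after mod edx, 2: edx=26%2=0
after sub ecx, 1: ecx=7-1=6
cmp ecx, 0  (cmp 6,0)
jne body: taken
after shl edx, 1: edx=0<<1=0
after xor edx, 18: edx=0^18=18
after mod edx, 2: edx=18%2=0
after sub ecx, 1: ecx=6-1=5
cmp ecx, 0  (cmp 5,0)
jne body: taken
after shl edx, 1: edx=0<<1=0
after xor edx, 18: edx=0^18=18
after mod edx, 2: edx=18%2=0
after sub ecx, 1: ecx=5-1=4
cmp ecx, 0  (cmp 4,0)
jne body: taken
after shl edx, 1: edx=0<<1=0
after xor edx, 18: edx=0^18=18
after mod edx, 2: edx=18%2=0
after sub ecx, 1: ecx=4-1=3
cmp ecx, 0  (cmp 3,0)
jne body: taken
after shl edx, 1: edx=0<<1=0
after xor edx, 18: edx=0^18=18
after mod edx, 2: edx=18%2=0
after sub ecx, 1: ecx=3-1=2
cmp ecx, 0  (cmp 2,0)
jne body: taken
after shl edx, 1: edx=0<<1=0
after xor edx, 18: edx=0^18=18
after mod edx, 2: edx=18%2=0
after sub ecx, 1: ecx=2-1=1
cmp ecx, 0  (cmp 1,0)
jne body: taken
after shl edx, 1: edx=0<<1=0
after xor edx, 18: edx=0^18=18
after mod edx, 2: edx=18%2=0
after sub ecx, 1: ecx=1-1=0
cmp ecx, 0  (cmp 0,0)
jne body: not taken
after shr edx, 4: edx=0>>4=0
halt.

0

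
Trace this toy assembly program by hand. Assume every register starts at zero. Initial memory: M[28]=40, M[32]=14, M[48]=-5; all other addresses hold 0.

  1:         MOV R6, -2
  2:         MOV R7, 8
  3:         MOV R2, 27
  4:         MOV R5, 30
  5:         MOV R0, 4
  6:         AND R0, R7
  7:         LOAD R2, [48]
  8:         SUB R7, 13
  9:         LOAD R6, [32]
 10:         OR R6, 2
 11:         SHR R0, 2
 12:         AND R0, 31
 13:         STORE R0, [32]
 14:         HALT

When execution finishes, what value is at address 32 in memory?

R6=-2
R7=8
R2=27
R5=30
R0=4
R0=4&8=0
R2=M[48]=-5
R7=8-13=-5
R6=M[32]=14
R6=14|2=14
R0=0>>2=0
R0=0&31=0
STORE R0, [32] → M[32]=0
halt.

0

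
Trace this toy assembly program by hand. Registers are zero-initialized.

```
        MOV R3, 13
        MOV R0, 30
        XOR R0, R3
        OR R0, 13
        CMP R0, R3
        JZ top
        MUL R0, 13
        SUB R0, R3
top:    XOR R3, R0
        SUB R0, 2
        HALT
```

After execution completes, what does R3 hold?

395

after MOV R3, 13: R3=13
after MOV R0, 30: R0=30
after XOR R0, R3: R0=30^13=19
after OR R0, 13: R0=19|13=31
CMP R0, R3  (cmp 31,13)
JZ top: not taken
after MUL R0, 13: R0=31*13=403
after SUB R0, R3: R0=403-13=390
after XOR R3, R0: R3=13^390=395
after SUB R0, 2: R0=390-2=388
halt.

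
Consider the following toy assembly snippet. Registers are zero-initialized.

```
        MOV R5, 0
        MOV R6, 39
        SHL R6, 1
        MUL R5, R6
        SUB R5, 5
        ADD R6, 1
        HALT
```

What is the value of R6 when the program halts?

79

R5=0
R6=39
R6=39<<1=78
R5=0*78=0
R5=0-5=-5
R6=78+1=79
halt.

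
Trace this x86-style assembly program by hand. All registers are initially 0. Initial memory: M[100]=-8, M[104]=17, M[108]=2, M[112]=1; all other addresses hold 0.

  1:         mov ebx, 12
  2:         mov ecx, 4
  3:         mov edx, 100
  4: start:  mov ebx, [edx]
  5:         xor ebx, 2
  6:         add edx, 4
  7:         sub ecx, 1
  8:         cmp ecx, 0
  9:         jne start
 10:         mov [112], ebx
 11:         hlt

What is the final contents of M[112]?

mov ebx, 12 → ebx=12
mov ecx, 4 → ecx=4
mov edx, 100 → edx=100
mov ebx, [edx] → ebx=M[100]=-8
xor ebx, 2 → ebx=(-8)^2=-6
add edx, 4 → edx=100+4=104
sub ecx, 1 → ecx=4-1=3
cmp ecx, 0  (cmp 3,0)
jne start: taken
mov ebx, [edx] → ebx=M[104]=17
xor ebx, 2 → ebx=17^2=19
add edx, 4 → edx=104+4=108
sub ecx, 1 → ecx=3-1=2
cmp ecx, 0  (cmp 2,0)
jne start: taken
mov ebx, [edx] → ebx=M[108]=2
xor ebx, 2 → ebx=2^2=0
add edx, 4 → edx=108+4=112
sub ecx, 1 → ecx=2-1=1
cmp ecx, 0  (cmp 1,0)
jne start: taken
mov ebx, [edx] → ebx=M[112]=1
xor ebx, 2 → ebx=1^2=3
add edx, 4 → edx=112+4=116
sub ecx, 1 → ecx=1-1=0
cmp ecx, 0  (cmp 0,0)
jne start: not taken
mov [112], ebx → M[112]=3
halt.

3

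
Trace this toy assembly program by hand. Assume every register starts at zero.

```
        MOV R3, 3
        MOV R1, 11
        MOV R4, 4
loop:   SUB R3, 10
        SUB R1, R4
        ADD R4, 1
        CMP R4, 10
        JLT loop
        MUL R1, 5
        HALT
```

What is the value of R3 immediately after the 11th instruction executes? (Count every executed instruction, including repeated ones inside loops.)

-17

R3=3
R1=11
R4=4
R3=3-10=-7
R1=11-4=7
R4=4+1=5
CMP R4, 10  (cmp 5,10)
JLT loop: taken
R3=(-7)-10=-17
R1=7-5=2
R4=5+1=6
After step 11: R3 = -17.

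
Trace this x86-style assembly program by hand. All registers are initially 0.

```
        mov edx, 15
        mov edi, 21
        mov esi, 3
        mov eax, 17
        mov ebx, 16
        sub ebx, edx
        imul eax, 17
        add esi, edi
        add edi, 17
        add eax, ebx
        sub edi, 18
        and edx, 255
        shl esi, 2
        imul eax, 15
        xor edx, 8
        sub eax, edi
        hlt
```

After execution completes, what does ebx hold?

1

after mov edx, 15: edx=15
after mov edi, 21: edi=21
after mov esi, 3: esi=3
after mov eax, 17: eax=17
after mov ebx, 16: ebx=16
after sub ebx, edx: ebx=16-15=1
after imul eax, 17: eax=17*17=289
after add esi, edi: esi=3+21=24
after add edi, 17: edi=21+17=38
after add eax, ebx: eax=289+1=290
after sub edi, 18: edi=38-18=20
after and edx, 255: edx=15&255=15
after shl esi, 2: esi=24<<2=96
after imul eax, 15: eax=290*15=4350
after xor edx, 8: edx=15^8=7
after sub eax, edi: eax=4350-20=4330
halt.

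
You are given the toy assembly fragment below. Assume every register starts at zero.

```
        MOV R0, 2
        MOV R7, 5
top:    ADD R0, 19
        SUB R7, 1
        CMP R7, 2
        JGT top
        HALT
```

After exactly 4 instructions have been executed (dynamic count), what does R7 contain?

4

MOV R0, 2 → R0=2
MOV R7, 5 → R7=5
ADD R0, 19 → R0=2+19=21
SUB R7, 1 → R7=5-1=4
After step 4: R7 = 4.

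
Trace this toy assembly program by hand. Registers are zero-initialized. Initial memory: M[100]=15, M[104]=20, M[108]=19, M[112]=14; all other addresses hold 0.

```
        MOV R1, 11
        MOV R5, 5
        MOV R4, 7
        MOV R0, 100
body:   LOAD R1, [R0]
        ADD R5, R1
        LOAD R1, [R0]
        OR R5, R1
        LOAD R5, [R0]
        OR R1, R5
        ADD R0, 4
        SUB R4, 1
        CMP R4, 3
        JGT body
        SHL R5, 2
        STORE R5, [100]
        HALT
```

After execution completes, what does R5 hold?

56

MOV R1, 11 → R1=11
MOV R5, 5 → R5=5
MOV R4, 7 → R4=7
MOV R0, 100 → R0=100
LOAD R1, [R0] → R1=M[100]=15
ADD R5, R1 → R5=5+15=20
LOAD R1, [R0] → R1=M[100]=15
OR R5, R1 → R5=20|15=31
LOAD R5, [R0] → R5=M[100]=15
OR R1, R5 → R1=15|15=15
ADD R0, 4 → R0=100+4=104
SUB R4, 1 → R4=7-1=6
CMP R4, 3  (cmp 6,3)
JGT body: taken
LOAD R1, [R0] → R1=M[104]=20
ADD R5, R1 → R5=15+20=35
LOAD R1, [R0] → R1=M[104]=20
OR R5, R1 → R5=35|20=55
LOAD R5, [R0] → R5=M[104]=20
OR R1, R5 → R1=20|20=20
ADD R0, 4 → R0=104+4=108
SUB R4, 1 → R4=6-1=5
CMP R4, 3  (cmp 5,3)
JGT body: taken
LOAD R1, [R0] → R1=M[108]=19
ADD R5, R1 → R5=20+19=39
LOAD R1, [R0] → R1=M[108]=19
OR R5, R1 → R5=39|19=55
LOAD R5, [R0] → R5=M[108]=19
OR R1, R5 → R1=19|19=19
ADD R0, 4 → R0=108+4=112
SUB R4, 1 → R4=5-1=4
CMP R4, 3  (cmp 4,3)
JGT body: taken
LOAD R1, [R0] → R1=M[112]=14
ADD R5, R1 → R5=19+14=33
LOAD R1, [R0] → R1=M[112]=14
OR R5, R1 → R5=33|14=47
LOAD R5, [R0] → R5=M[112]=14
OR R1, R5 → R1=14|14=14
ADD R0, 4 → R0=112+4=116
SUB R4, 1 → R4=4-1=3
CMP R4, 3  (cmp 3,3)
JGT body: not taken
SHL R5, 2 → R5=14<<2=56
STORE R5, [100] → M[100]=56
halt.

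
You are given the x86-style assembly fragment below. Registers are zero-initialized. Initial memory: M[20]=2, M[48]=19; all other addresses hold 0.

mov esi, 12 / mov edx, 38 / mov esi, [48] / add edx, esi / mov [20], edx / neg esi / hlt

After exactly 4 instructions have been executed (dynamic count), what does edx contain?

57

esi=12
edx=38
esi=M[48]=19
edx=38+19=57
After step 4: edx = 57.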